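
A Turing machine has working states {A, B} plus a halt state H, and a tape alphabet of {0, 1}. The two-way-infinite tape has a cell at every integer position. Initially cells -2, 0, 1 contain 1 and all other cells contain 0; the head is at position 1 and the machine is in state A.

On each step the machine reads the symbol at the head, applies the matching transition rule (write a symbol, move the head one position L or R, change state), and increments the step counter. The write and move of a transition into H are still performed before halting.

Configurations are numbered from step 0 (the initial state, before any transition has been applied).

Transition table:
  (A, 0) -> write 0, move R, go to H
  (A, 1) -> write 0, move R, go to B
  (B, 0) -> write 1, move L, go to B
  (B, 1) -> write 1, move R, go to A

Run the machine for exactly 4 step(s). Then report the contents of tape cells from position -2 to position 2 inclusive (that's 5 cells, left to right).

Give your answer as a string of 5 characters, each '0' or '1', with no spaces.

Answer: 10111

Derivation:
Step 1: in state A at pos 1, read 1 -> (A,1)->write 0,move R,goto B. Now: state=B, head=2, tape[-3..3]=0101000 (head:      ^)
Step 2: in state B at pos 2, read 0 -> (B,0)->write 1,move L,goto B. Now: state=B, head=1, tape[-3..3]=0101010 (head:     ^)
Step 3: in state B at pos 1, read 0 -> (B,0)->write 1,move L,goto B. Now: state=B, head=0, tape[-3..3]=0101110 (head:    ^)
Step 4: in state B at pos 0, read 1 -> (B,1)->write 1,move R,goto A. Now: state=A, head=1, tape[-3..3]=0101110 (head:     ^)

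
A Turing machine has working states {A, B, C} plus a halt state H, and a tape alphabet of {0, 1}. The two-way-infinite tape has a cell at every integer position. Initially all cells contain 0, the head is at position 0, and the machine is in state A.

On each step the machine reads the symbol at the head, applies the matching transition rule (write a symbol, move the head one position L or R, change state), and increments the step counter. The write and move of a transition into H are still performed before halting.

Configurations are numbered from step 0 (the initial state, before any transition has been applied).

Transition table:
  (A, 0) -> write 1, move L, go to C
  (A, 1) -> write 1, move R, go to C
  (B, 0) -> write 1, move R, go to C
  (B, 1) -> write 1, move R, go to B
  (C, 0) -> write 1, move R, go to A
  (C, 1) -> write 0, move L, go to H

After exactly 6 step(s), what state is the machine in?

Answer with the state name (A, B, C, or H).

Step 1: in state A at pos 0, read 0 -> (A,0)->write 1,move L,goto C. Now: state=C, head=-1, tape[-2..1]=0010 (head:  ^)
Step 2: in state C at pos -1, read 0 -> (C,0)->write 1,move R,goto A. Now: state=A, head=0, tape[-2..1]=0110 (head:   ^)
Step 3: in state A at pos 0, read 1 -> (A,1)->write 1,move R,goto C. Now: state=C, head=1, tape[-2..2]=01100 (head:    ^)
Step 4: in state C at pos 1, read 0 -> (C,0)->write 1,move R,goto A. Now: state=A, head=2, tape[-2..3]=011100 (head:     ^)
Step 5: in state A at pos 2, read 0 -> (A,0)->write 1,move L,goto C. Now: state=C, head=1, tape[-2..3]=011110 (head:    ^)
Step 6: in state C at pos 1, read 1 -> (C,1)->write 0,move L,goto H. Now: state=H, head=0, tape[-2..3]=011010 (head:   ^)

Answer: H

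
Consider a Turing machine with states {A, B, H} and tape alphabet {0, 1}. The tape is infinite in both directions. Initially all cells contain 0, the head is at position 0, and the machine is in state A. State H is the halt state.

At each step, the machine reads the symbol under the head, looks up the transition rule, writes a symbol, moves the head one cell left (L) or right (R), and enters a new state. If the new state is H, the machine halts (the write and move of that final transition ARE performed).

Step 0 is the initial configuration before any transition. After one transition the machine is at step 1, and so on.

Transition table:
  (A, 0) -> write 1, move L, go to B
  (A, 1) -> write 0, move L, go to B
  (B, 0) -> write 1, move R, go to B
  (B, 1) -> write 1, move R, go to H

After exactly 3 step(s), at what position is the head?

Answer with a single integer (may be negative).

Step 1: in state A at pos 0, read 0 -> (A,0)->write 1,move L,goto B. Now: state=B, head=-1, tape[-2..1]=0010 (head:  ^)
Step 2: in state B at pos -1, read 0 -> (B,0)->write 1,move R,goto B. Now: state=B, head=0, tape[-2..1]=0110 (head:   ^)
Step 3: in state B at pos 0, read 1 -> (B,1)->write 1,move R,goto H. Now: state=H, head=1, tape[-2..2]=01100 (head:    ^)

Answer: 1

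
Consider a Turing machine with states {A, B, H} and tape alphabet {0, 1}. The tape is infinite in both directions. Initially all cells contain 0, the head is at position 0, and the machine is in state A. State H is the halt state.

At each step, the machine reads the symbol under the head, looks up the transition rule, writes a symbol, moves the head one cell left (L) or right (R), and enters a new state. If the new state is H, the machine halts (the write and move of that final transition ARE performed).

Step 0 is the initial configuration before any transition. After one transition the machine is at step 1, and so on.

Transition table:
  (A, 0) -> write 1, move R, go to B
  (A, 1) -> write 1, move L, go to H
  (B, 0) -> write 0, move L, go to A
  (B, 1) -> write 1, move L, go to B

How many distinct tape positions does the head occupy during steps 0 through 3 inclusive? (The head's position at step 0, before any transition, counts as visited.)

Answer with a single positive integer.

Answer: 3

Derivation:
Step 1: in state A at pos 0, read 0 -> (A,0)->write 1,move R,goto B. Now: state=B, head=1, tape[-1..2]=0100 (head:   ^)
Step 2: in state B at pos 1, read 0 -> (B,0)->write 0,move L,goto A. Now: state=A, head=0, tape[-1..2]=0100 (head:  ^)
Step 3: in state A at pos 0, read 1 -> (A,1)->write 1,move L,goto H. Now: state=H, head=-1, tape[-2..2]=00100 (head:  ^)
Head positions at steps 0..3: starting at 0, distinct positions visited = {-1, 0, 1} -> 3 position(s)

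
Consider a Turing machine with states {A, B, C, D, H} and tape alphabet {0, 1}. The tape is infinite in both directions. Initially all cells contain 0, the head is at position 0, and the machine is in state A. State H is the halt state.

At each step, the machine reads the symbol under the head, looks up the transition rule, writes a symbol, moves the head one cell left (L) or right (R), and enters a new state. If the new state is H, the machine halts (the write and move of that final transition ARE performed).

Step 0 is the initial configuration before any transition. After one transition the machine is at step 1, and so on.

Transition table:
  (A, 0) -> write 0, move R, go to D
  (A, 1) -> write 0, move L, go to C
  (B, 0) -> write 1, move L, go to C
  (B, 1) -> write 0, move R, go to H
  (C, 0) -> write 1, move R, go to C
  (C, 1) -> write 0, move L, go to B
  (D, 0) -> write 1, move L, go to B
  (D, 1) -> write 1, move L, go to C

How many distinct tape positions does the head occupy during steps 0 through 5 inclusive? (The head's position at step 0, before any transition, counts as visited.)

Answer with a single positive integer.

Answer: 3

Derivation:
Step 1: in state A at pos 0, read 0 -> (A,0)->write 0,move R,goto D. Now: state=D, head=1, tape[-1..2]=0000 (head:   ^)
Step 2: in state D at pos 1, read 0 -> (D,0)->write 1,move L,goto B. Now: state=B, head=0, tape[-1..2]=0010 (head:  ^)
Step 3: in state B at pos 0, read 0 -> (B,0)->write 1,move L,goto C. Now: state=C, head=-1, tape[-2..2]=00110 (head:  ^)
Step 4: in state C at pos -1, read 0 -> (C,0)->write 1,move R,goto C. Now: state=C, head=0, tape[-2..2]=01110 (head:   ^)
Step 5: in state C at pos 0, read 1 -> (C,1)->write 0,move L,goto B. Now: state=B, head=-1, tape[-2..2]=01010 (head:  ^)
Head positions at steps 0..5: starting at 0, distinct positions visited = {-1, 0, 1} -> 3 position(s)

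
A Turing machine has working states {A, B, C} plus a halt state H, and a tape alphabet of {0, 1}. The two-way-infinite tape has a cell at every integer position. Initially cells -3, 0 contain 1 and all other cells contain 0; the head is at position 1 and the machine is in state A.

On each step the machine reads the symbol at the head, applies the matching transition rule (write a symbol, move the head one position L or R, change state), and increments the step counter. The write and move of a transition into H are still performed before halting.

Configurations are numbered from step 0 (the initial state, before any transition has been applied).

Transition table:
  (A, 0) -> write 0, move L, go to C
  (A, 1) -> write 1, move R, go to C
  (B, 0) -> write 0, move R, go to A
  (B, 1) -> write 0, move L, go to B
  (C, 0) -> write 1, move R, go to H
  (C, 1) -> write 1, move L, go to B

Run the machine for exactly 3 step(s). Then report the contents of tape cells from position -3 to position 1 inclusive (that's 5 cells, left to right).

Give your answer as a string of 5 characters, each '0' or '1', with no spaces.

Step 1: in state A at pos 1, read 0 -> (A,0)->write 0,move L,goto C. Now: state=C, head=0, tape[-4..2]=0100100 (head:     ^)
Step 2: in state C at pos 0, read 1 -> (C,1)->write 1,move L,goto B. Now: state=B, head=-1, tape[-4..2]=0100100 (head:    ^)
Step 3: in state B at pos -1, read 0 -> (B,0)->write 0,move R,goto A. Now: state=A, head=0, tape[-4..2]=0100100 (head:     ^)

Answer: 10010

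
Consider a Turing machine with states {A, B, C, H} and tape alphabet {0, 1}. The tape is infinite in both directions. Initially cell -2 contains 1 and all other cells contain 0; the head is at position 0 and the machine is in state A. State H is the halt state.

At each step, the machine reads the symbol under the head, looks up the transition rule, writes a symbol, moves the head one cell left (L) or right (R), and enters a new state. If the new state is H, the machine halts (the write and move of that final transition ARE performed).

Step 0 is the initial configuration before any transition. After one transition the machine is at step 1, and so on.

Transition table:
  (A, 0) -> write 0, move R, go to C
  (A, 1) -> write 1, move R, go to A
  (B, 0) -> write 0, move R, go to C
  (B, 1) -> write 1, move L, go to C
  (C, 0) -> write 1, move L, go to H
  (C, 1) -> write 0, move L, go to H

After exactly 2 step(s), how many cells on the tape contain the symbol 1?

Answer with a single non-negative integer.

Answer: 2

Derivation:
Step 1: in state A at pos 0, read 0 -> (A,0)->write 0,move R,goto C. Now: state=C, head=1, tape[-3..2]=010000 (head:     ^)
Step 2: in state C at pos 1, read 0 -> (C,0)->write 1,move L,goto H. Now: state=H, head=0, tape[-3..2]=010010 (head:    ^)
Cells containing 1 after step 2: {-2, 1} -> 2 cell(s)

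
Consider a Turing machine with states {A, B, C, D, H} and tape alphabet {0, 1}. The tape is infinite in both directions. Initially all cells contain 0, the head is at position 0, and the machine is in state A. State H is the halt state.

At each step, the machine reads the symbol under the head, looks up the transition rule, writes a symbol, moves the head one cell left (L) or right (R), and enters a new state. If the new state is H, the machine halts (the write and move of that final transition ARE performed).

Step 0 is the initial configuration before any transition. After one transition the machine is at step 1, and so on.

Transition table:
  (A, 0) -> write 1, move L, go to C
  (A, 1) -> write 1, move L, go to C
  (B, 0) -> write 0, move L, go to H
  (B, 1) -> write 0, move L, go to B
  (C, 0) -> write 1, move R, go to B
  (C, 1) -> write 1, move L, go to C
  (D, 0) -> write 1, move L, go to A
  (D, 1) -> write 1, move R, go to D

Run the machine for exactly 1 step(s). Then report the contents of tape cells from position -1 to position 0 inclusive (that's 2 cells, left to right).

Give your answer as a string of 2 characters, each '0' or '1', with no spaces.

Step 1: in state A at pos 0, read 0 -> (A,0)->write 1,move L,goto C. Now: state=C, head=-1, tape[-2..1]=0010 (head:  ^)

Answer: 01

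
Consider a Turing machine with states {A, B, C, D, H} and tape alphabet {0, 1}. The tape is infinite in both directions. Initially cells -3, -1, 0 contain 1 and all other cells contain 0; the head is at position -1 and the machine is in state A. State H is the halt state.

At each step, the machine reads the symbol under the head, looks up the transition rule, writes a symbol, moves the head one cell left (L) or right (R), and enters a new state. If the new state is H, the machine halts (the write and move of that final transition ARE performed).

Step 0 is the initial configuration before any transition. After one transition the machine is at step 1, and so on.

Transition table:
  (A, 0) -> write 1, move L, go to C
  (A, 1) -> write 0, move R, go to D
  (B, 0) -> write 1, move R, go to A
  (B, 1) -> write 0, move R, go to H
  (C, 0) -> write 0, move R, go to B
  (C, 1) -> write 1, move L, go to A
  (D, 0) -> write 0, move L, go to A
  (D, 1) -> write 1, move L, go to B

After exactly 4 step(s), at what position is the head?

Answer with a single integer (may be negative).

Answer: 1

Derivation:
Step 1: in state A at pos -1, read 1 -> (A,1)->write 0,move R,goto D. Now: state=D, head=0, tape[-4..1]=010010 (head:     ^)
Step 2: in state D at pos 0, read 1 -> (D,1)->write 1,move L,goto B. Now: state=B, head=-1, tape[-4..1]=010010 (head:    ^)
Step 3: in state B at pos -1, read 0 -> (B,0)->write 1,move R,goto A. Now: state=A, head=0, tape[-4..1]=010110 (head:     ^)
Step 4: in state A at pos 0, read 1 -> (A,1)->write 0,move R,goto D. Now: state=D, head=1, tape[-4..2]=0101000 (head:      ^)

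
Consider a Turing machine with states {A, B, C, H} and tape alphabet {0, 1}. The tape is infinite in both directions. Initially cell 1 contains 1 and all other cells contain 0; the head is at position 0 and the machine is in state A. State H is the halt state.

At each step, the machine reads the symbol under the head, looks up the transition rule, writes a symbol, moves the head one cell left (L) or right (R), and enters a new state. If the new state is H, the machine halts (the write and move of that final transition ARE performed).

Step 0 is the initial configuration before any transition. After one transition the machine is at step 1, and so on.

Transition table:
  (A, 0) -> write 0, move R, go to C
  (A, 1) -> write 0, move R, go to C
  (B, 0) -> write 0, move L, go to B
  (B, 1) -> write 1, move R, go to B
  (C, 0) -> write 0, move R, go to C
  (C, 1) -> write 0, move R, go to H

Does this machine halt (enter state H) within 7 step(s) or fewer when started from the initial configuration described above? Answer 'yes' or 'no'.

Answer: yes

Derivation:
Step 1: in state A at pos 0, read 0 -> (A,0)->write 0,move R,goto C. Now: state=C, head=1, tape[-1..2]=0010 (head:   ^)
Step 2: in state C at pos 1, read 1 -> (C,1)->write 0,move R,goto H. Now: state=H, head=2, tape[-1..3]=00000 (head:    ^)
State H reached at step 2; 2 <= 7 -> yes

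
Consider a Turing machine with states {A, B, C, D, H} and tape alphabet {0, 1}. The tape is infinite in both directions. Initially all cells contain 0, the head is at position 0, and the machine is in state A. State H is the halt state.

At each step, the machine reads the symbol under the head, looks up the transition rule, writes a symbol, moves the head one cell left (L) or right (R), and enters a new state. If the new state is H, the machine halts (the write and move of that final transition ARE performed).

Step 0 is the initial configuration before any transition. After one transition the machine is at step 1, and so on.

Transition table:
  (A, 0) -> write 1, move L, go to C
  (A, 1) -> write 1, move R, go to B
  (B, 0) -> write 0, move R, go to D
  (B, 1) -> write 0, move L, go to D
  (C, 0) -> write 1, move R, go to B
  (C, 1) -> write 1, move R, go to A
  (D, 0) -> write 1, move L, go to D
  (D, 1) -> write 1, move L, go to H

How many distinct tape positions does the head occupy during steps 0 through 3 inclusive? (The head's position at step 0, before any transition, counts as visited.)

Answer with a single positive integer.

Answer: 2

Derivation:
Step 1: in state A at pos 0, read 0 -> (A,0)->write 1,move L,goto C. Now: state=C, head=-1, tape[-2..1]=0010 (head:  ^)
Step 2: in state C at pos -1, read 0 -> (C,0)->write 1,move R,goto B. Now: state=B, head=0, tape[-2..1]=0110 (head:   ^)
Step 3: in state B at pos 0, read 1 -> (B,1)->write 0,move L,goto D. Now: state=D, head=-1, tape[-2..1]=0100 (head:  ^)
Head positions at steps 0..3: starting at 0, distinct positions visited = {-1, 0} -> 2 position(s)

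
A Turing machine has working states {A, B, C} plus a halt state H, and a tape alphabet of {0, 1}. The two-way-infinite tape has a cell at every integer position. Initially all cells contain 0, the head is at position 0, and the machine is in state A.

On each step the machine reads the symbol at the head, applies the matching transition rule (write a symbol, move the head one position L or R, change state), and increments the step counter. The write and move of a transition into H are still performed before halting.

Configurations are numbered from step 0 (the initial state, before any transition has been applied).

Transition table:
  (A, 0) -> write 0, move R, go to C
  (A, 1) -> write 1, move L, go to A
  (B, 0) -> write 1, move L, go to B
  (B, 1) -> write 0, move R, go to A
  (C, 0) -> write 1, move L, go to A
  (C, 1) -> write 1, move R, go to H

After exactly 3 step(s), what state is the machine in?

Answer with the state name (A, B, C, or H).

Answer: C

Derivation:
Step 1: in state A at pos 0, read 0 -> (A,0)->write 0,move R,goto C. Now: state=C, head=1, tape[-1..2]=0000 (head:   ^)
Step 2: in state C at pos 1, read 0 -> (C,0)->write 1,move L,goto A. Now: state=A, head=0, tape[-1..2]=0010 (head:  ^)
Step 3: in state A at pos 0, read 0 -> (A,0)->write 0,move R,goto C. Now: state=C, head=1, tape[-1..2]=0010 (head:   ^)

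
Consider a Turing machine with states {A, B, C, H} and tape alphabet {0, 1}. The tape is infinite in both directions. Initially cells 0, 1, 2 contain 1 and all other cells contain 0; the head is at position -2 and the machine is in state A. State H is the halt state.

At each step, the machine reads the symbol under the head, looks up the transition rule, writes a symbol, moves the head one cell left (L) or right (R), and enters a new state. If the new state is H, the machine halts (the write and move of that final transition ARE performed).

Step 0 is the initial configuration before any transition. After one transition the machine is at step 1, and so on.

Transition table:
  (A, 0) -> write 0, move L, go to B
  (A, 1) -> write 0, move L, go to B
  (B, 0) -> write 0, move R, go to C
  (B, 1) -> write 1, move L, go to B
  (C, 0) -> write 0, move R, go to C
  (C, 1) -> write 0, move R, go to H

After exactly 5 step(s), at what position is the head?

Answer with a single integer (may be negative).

Step 1: in state A at pos -2, read 0 -> (A,0)->write 0,move L,goto B. Now: state=B, head=-3, tape[-4..3]=00001110 (head:  ^)
Step 2: in state B at pos -3, read 0 -> (B,0)->write 0,move R,goto C. Now: state=C, head=-2, tape[-4..3]=00001110 (head:   ^)
Step 3: in state C at pos -2, read 0 -> (C,0)->write 0,move R,goto C. Now: state=C, head=-1, tape[-4..3]=00001110 (head:    ^)
Step 4: in state C at pos -1, read 0 -> (C,0)->write 0,move R,goto C. Now: state=C, head=0, tape[-4..3]=00001110 (head:     ^)
Step 5: in state C at pos 0, read 1 -> (C,1)->write 0,move R,goto H. Now: state=H, head=1, tape[-4..3]=00000110 (head:      ^)

Answer: 1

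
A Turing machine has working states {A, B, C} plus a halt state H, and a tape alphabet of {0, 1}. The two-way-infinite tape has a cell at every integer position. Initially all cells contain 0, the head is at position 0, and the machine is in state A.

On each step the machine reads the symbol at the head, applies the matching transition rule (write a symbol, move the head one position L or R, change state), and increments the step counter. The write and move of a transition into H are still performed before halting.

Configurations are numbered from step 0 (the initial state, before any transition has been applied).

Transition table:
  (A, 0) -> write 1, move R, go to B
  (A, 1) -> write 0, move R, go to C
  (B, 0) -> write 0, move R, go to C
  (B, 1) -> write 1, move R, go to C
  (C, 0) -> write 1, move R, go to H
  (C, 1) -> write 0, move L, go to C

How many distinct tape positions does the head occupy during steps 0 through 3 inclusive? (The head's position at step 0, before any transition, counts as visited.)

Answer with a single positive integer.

Step 1: in state A at pos 0, read 0 -> (A,0)->write 1,move R,goto B. Now: state=B, head=1, tape[-1..2]=0100 (head:   ^)
Step 2: in state B at pos 1, read 0 -> (B,0)->write 0,move R,goto C. Now: state=C, head=2, tape[-1..3]=01000 (head:    ^)
Step 3: in state C at pos 2, read 0 -> (C,0)->write 1,move R,goto H. Now: state=H, head=3, tape[-1..4]=010100 (head:     ^)
Head positions at steps 0..3: starting at 0, distinct positions visited = {0, 1, 2, 3} -> 4 position(s)

Answer: 4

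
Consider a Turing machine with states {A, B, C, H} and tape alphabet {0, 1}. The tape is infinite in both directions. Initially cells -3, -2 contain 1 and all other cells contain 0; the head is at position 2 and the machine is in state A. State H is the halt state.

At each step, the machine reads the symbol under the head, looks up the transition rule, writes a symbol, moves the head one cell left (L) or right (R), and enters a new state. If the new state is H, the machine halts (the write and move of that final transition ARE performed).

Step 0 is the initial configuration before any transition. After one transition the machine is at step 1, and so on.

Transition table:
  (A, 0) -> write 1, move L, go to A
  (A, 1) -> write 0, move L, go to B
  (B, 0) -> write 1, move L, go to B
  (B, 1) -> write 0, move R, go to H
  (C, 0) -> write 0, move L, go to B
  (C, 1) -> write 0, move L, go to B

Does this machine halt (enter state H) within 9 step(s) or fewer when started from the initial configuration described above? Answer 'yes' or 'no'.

Answer: yes

Derivation:
Step 1: in state A at pos 2, read 0 -> (A,0)->write 1,move L,goto A. Now: state=A, head=1, tape[-4..3]=01100010 (head:      ^)
Step 2: in state A at pos 1, read 0 -> (A,0)->write 1,move L,goto A. Now: state=A, head=0, tape[-4..3]=01100110 (head:     ^)
Step 3: in state A at pos 0, read 0 -> (A,0)->write 1,move L,goto A. Now: state=A, head=-1, tape[-4..3]=01101110 (head:    ^)
Step 4: in state A at pos -1, read 0 -> (A,0)->write 1,move L,goto A. Now: state=A, head=-2, tape[-4..3]=01111110 (head:   ^)
Step 5: in state A at pos -2, read 1 -> (A,1)->write 0,move L,goto B. Now: state=B, head=-3, tape[-4..3]=01011110 (head:  ^)
Step 6: in state B at pos -3, read 1 -> (B,1)->write 0,move R,goto H. Now: state=H, head=-2, tape[-4..3]=00011110 (head:   ^)
State H reached at step 6; 6 <= 9 -> yes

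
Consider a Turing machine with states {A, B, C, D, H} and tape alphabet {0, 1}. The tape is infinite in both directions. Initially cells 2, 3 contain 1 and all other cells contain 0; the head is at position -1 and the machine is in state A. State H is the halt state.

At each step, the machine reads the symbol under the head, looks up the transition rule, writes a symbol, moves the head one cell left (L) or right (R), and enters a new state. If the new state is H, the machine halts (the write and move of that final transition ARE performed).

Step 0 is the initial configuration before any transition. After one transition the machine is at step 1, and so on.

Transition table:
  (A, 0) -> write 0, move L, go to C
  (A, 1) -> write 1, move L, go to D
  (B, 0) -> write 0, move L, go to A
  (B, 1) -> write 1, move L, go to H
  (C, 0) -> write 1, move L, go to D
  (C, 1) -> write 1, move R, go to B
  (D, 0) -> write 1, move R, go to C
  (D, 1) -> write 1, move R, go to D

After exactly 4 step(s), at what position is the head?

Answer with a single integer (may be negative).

Answer: -1

Derivation:
Step 1: in state A at pos -1, read 0 -> (A,0)->write 0,move L,goto C. Now: state=C, head=-2, tape[-3..4]=00000110 (head:  ^)
Step 2: in state C at pos -2, read 0 -> (C,0)->write 1,move L,goto D. Now: state=D, head=-3, tape[-4..4]=001000110 (head:  ^)
Step 3: in state D at pos -3, read 0 -> (D,0)->write 1,move R,goto C. Now: state=C, head=-2, tape[-4..4]=011000110 (head:   ^)
Step 4: in state C at pos -2, read 1 -> (C,1)->write 1,move R,goto B. Now: state=B, head=-1, tape[-4..4]=011000110 (head:    ^)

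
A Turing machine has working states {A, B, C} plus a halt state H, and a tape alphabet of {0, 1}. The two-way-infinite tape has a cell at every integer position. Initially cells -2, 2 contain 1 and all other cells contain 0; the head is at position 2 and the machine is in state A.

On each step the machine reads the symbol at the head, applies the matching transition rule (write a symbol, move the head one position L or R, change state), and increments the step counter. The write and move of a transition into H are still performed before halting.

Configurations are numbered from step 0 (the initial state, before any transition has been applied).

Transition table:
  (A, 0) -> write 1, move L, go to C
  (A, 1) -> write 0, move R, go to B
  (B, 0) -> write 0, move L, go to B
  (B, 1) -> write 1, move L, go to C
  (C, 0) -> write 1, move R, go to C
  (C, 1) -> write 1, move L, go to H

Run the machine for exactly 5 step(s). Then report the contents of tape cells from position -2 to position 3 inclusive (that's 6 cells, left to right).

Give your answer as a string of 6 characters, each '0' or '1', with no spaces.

Answer: 100000

Derivation:
Step 1: in state A at pos 2, read 1 -> (A,1)->write 0,move R,goto B. Now: state=B, head=3, tape[-3..4]=01000000 (head:       ^)
Step 2: in state B at pos 3, read 0 -> (B,0)->write 0,move L,goto B. Now: state=B, head=2, tape[-3..4]=01000000 (head:      ^)
Step 3: in state B at pos 2, read 0 -> (B,0)->write 0,move L,goto B. Now: state=B, head=1, tape[-3..4]=01000000 (head:     ^)
Step 4: in state B at pos 1, read 0 -> (B,0)->write 0,move L,goto B. Now: state=B, head=0, tape[-3..4]=01000000 (head:    ^)
Step 5: in state B at pos 0, read 0 -> (B,0)->write 0,move L,goto B. Now: state=B, head=-1, tape[-3..4]=01000000 (head:   ^)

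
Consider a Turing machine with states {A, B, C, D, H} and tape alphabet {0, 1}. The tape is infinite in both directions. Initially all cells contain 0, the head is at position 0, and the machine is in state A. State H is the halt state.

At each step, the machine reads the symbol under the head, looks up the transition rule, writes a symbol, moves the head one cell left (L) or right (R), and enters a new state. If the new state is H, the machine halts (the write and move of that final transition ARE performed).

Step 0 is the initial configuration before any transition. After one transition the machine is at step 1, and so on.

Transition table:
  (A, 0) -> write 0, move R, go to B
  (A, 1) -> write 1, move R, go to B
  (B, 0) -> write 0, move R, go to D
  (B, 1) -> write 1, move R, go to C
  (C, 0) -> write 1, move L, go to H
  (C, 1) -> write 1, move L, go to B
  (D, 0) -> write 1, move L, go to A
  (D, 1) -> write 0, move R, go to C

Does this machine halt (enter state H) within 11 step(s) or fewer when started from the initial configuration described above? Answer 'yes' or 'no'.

Step 1: in state A at pos 0, read 0 -> (A,0)->write 0,move R,goto B. Now: state=B, head=1, tape[-1..2]=0000 (head:   ^)
Step 2: in state B at pos 1, read 0 -> (B,0)->write 0,move R,goto D. Now: state=D, head=2, tape[-1..3]=00000 (head:    ^)
Step 3: in state D at pos 2, read 0 -> (D,0)->write 1,move L,goto A. Now: state=A, head=1, tape[-1..3]=00010 (head:   ^)
Step 4: in state A at pos 1, read 0 -> (A,0)->write 0,move R,goto B. Now: state=B, head=2, tape[-1..3]=00010 (head:    ^)
Step 5: in state B at pos 2, read 1 -> (B,1)->write 1,move R,goto C. Now: state=C, head=3, tape[-1..4]=000100 (head:     ^)
Step 6: in state C at pos 3, read 0 -> (C,0)->write 1,move L,goto H. Now: state=H, head=2, tape[-1..4]=000110 (head:    ^)
State H reached at step 6; 6 <= 11 -> yes

Answer: yes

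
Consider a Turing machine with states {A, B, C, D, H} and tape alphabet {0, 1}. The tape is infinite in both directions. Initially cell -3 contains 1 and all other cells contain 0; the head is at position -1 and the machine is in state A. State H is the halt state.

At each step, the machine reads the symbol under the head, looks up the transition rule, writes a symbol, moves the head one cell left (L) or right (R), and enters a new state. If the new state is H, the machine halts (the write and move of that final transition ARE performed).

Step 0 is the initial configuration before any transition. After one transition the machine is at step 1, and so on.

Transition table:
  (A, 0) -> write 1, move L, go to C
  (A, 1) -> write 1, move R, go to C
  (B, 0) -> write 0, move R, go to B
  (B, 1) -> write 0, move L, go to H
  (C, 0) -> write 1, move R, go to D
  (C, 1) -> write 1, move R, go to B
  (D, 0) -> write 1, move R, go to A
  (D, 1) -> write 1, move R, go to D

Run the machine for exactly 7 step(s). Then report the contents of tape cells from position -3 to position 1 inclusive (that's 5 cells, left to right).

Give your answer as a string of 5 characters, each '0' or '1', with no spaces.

Answer: 11110

Derivation:
Step 1: in state A at pos -1, read 0 -> (A,0)->write 1,move L,goto C. Now: state=C, head=-2, tape[-4..0]=01010 (head:   ^)
Step 2: in state C at pos -2, read 0 -> (C,0)->write 1,move R,goto D. Now: state=D, head=-1, tape[-4..0]=01110 (head:    ^)
Step 3: in state D at pos -1, read 1 -> (D,1)->write 1,move R,goto D. Now: state=D, head=0, tape[-4..1]=011100 (head:     ^)
Step 4: in state D at pos 0, read 0 -> (D,0)->write 1,move R,goto A. Now: state=A, head=1, tape[-4..2]=0111100 (head:      ^)
Step 5: in state A at pos 1, read 0 -> (A,0)->write 1,move L,goto C. Now: state=C, head=0, tape[-4..2]=0111110 (head:     ^)
Step 6: in state C at pos 0, read 1 -> (C,1)->write 1,move R,goto B. Now: state=B, head=1, tape[-4..2]=0111110 (head:      ^)
Step 7: in state B at pos 1, read 1 -> (B,1)->write 0,move L,goto H. Now: state=H, head=0, tape[-4..2]=0111100 (head:     ^)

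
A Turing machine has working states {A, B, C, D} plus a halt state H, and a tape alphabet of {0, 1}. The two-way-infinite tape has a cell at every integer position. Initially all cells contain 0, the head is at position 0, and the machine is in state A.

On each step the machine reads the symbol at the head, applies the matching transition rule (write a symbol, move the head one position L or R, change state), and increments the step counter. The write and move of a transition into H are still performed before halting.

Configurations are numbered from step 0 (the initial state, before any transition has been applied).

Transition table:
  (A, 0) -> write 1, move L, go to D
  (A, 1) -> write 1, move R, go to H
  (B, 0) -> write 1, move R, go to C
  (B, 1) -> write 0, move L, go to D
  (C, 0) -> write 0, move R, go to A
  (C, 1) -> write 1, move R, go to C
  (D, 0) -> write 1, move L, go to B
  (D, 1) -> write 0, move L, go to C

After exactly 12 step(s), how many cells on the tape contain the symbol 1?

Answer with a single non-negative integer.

Step 1: in state A at pos 0, read 0 -> (A,0)->write 1,move L,goto D. Now: state=D, head=-1, tape[-2..1]=0010 (head:  ^)
Step 2: in state D at pos -1, read 0 -> (D,0)->write 1,move L,goto B. Now: state=B, head=-2, tape[-3..1]=00110 (head:  ^)
Step 3: in state B at pos -2, read 0 -> (B,0)->write 1,move R,goto C. Now: state=C, head=-1, tape[-3..1]=01110 (head:   ^)
Step 4: in state C at pos -1, read 1 -> (C,1)->write 1,move R,goto C. Now: state=C, head=0, tape[-3..1]=01110 (head:    ^)
Step 5: in state C at pos 0, read 1 -> (C,1)->write 1,move R,goto C. Now: state=C, head=1, tape[-3..2]=011100 (head:     ^)
Step 6: in state C at pos 1, read 0 -> (C,0)->write 0,move R,goto A. Now: state=A, head=2, tape[-3..3]=0111000 (head:      ^)
Step 7: in state A at pos 2, read 0 -> (A,0)->write 1,move L,goto D. Now: state=D, head=1, tape[-3..3]=0111010 (head:     ^)
Step 8: in state D at pos 1, read 0 -> (D,0)->write 1,move L,goto B. Now: state=B, head=0, tape[-3..3]=0111110 (head:    ^)
Step 9: in state B at pos 0, read 1 -> (B,1)->write 0,move L,goto D. Now: state=D, head=-1, tape[-3..3]=0110110 (head:   ^)
Step 10: in state D at pos -1, read 1 -> (D,1)->write 0,move L,goto C. Now: state=C, head=-2, tape[-3..3]=0100110 (head:  ^)
Step 11: in state C at pos -2, read 1 -> (C,1)->write 1,move R,goto C. Now: state=C, head=-1, tape[-3..3]=0100110 (head:   ^)
Step 12: in state C at pos -1, read 0 -> (C,0)->write 0,move R,goto A. Now: state=A, head=0, tape[-3..3]=0100110 (head:    ^)
Cells containing 1 after step 12: {-2, 1, 2} -> 3 cell(s)

Answer: 3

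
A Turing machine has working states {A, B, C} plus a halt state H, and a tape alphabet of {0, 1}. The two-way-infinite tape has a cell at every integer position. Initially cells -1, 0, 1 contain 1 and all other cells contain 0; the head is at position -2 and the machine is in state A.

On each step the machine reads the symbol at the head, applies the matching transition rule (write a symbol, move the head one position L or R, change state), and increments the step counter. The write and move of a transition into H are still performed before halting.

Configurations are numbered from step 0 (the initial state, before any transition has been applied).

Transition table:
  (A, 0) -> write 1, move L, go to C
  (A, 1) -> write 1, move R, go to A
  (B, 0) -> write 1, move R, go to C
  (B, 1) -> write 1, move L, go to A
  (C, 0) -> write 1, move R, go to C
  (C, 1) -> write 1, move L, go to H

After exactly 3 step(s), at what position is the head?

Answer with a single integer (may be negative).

Step 1: in state A at pos -2, read 0 -> (A,0)->write 1,move L,goto C. Now: state=C, head=-3, tape[-4..2]=0011110 (head:  ^)
Step 2: in state C at pos -3, read 0 -> (C,0)->write 1,move R,goto C. Now: state=C, head=-2, tape[-4..2]=0111110 (head:   ^)
Step 3: in state C at pos -2, read 1 -> (C,1)->write 1,move L,goto H. Now: state=H, head=-3, tape[-4..2]=0111110 (head:  ^)

Answer: -3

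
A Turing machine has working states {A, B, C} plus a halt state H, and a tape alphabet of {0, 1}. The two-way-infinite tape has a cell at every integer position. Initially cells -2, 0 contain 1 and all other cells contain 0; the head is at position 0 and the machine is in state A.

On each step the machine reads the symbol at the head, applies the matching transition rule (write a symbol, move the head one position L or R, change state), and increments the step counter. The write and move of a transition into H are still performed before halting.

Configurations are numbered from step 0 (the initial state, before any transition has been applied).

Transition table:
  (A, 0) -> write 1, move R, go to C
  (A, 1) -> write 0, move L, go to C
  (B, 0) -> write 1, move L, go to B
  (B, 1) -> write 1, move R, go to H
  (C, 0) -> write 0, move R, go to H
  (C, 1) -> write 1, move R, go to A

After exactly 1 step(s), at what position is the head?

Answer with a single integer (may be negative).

Step 1: in state A at pos 0, read 1 -> (A,1)->write 0,move L,goto C. Now: state=C, head=-1, tape[-3..1]=01000 (head:   ^)

Answer: -1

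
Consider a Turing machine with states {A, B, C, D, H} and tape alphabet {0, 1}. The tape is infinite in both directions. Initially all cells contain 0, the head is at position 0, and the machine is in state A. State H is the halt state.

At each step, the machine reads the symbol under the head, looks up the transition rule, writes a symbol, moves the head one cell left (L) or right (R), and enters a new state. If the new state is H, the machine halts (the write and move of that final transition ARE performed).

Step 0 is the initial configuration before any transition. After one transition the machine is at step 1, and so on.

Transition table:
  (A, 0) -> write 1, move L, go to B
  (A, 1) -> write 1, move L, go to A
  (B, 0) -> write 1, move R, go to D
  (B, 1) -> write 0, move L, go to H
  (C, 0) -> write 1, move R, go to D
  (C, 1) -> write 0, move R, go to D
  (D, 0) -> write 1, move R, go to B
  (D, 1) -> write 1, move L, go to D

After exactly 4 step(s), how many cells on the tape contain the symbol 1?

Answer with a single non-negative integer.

Answer: 2

Derivation:
Step 1: in state A at pos 0, read 0 -> (A,0)->write 1,move L,goto B. Now: state=B, head=-1, tape[-2..1]=0010 (head:  ^)
Step 2: in state B at pos -1, read 0 -> (B,0)->write 1,move R,goto D. Now: state=D, head=0, tape[-2..1]=0110 (head:   ^)
Step 3: in state D at pos 0, read 1 -> (D,1)->write 1,move L,goto D. Now: state=D, head=-1, tape[-2..1]=0110 (head:  ^)
Step 4: in state D at pos -1, read 1 -> (D,1)->write 1,move L,goto D. Now: state=D, head=-2, tape[-3..1]=00110 (head:  ^)
Cells containing 1 after step 4: {-1, 0} -> 2 cell(s)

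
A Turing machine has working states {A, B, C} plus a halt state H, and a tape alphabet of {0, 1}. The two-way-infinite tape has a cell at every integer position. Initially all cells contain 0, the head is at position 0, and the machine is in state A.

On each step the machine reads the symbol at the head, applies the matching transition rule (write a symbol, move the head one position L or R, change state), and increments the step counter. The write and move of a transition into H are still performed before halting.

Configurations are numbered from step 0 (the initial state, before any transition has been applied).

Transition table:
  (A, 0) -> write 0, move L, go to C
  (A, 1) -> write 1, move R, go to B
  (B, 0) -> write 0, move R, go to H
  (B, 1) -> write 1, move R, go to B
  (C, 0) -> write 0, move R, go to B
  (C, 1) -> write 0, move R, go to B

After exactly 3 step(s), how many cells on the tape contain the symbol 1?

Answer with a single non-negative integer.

Step 1: in state A at pos 0, read 0 -> (A,0)->write 0,move L,goto C. Now: state=C, head=-1, tape[-2..1]=0000 (head:  ^)
Step 2: in state C at pos -1, read 0 -> (C,0)->write 0,move R,goto B. Now: state=B, head=0, tape[-2..1]=0000 (head:   ^)
Step 3: in state B at pos 0, read 0 -> (B,0)->write 0,move R,goto H. Now: state=H, head=1, tape[-2..2]=00000 (head:    ^)
No cell contains 1 after step 3 -> 0 cell(s)

Answer: 0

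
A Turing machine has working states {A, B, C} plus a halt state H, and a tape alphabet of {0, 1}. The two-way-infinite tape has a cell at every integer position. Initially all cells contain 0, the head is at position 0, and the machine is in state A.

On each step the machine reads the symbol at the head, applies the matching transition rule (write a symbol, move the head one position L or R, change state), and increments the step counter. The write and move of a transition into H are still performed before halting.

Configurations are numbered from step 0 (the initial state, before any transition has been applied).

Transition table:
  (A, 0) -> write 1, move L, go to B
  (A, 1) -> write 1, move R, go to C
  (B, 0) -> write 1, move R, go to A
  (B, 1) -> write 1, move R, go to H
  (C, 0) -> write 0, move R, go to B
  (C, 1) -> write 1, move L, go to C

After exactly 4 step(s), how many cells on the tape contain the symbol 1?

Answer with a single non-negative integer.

Answer: 2

Derivation:
Step 1: in state A at pos 0, read 0 -> (A,0)->write 1,move L,goto B. Now: state=B, head=-1, tape[-2..1]=0010 (head:  ^)
Step 2: in state B at pos -1, read 0 -> (B,0)->write 1,move R,goto A. Now: state=A, head=0, tape[-2..1]=0110 (head:   ^)
Step 3: in state A at pos 0, read 1 -> (A,1)->write 1,move R,goto C. Now: state=C, head=1, tape[-2..2]=01100 (head:    ^)
Step 4: in state C at pos 1, read 0 -> (C,0)->write 0,move R,goto B. Now: state=B, head=2, tape[-2..3]=011000 (head:     ^)
Cells containing 1 after step 4: {-1, 0} -> 2 cell(s)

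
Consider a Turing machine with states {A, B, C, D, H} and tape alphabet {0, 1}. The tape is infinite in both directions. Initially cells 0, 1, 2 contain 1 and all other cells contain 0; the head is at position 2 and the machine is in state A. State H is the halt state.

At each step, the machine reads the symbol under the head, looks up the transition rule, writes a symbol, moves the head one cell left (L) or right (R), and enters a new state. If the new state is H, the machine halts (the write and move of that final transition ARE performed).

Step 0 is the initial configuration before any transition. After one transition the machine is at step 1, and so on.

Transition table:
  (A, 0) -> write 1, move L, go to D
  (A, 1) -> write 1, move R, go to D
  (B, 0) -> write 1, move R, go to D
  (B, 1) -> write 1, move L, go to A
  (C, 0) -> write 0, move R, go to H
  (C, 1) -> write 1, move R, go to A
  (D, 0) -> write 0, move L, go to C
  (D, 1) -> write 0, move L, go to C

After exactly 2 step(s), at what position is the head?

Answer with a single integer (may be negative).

Step 1: in state A at pos 2, read 1 -> (A,1)->write 1,move R,goto D. Now: state=D, head=3, tape[-1..4]=011100 (head:     ^)
Step 2: in state D at pos 3, read 0 -> (D,0)->write 0,move L,goto C. Now: state=C, head=2, tape[-1..4]=011100 (head:    ^)

Answer: 2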